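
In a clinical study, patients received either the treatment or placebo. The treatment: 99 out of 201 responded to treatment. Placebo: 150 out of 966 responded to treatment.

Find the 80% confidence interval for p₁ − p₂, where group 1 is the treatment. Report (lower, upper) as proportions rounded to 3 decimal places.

(0.290, 0.385)

p̂₁ = 99/201 = 0.4925 and p̂₂ = 150/966 = 0.1553.
SE₁ = √(p̂₁(1−p̂₁)/n₁) = √(0.4925·0.5075/201) = 0.03526; SE₂ = √(0.1553·0.8447/966) = 0.01165.
Independent samples: SE of the difference = √(SE₁² + SE₂²) = √(0.0012432676 + 0.0001357225) = 0.03713.
z* for 80% confidence is 1.282, so the margin of error is 1.282 × 0.03713 = 0.04760.
Point estimate p̂₁ − p̂₂ = 0.4925 − 0.1553 = 0.3372.
0.3372 ± 0.04760 → (0.290, 0.385).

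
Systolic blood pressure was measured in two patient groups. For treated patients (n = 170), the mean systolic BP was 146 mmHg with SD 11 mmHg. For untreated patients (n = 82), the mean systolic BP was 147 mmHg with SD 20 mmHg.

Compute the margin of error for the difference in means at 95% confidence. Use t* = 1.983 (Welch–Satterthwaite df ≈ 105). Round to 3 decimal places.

SE₁ = s₁/√n₁ = 11/√170 = 0.8437; SE₂ = 20/√82 = 2.2086.
Independent samples, unequal variances: SE_diff = √(SE₁² + SE₂²) = √(0.71182969 + 4.87791396) = 2.3643.
t* = 1.983, so margin of error = 1.983 × 2.3643 = 4.6884.

4.688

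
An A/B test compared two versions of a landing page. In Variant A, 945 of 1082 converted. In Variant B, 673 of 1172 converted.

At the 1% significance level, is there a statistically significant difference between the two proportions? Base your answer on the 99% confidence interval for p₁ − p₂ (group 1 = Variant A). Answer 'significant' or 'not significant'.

First, p̂₁ = 945/1082 = 0.8734; p̂₂ = 673/1172 = 0.5742.
The two standard errors are √(0.8734×0.1266/1082) = 0.01011 and √(0.5742×0.4258/1172) = 0.01444.
Because the samples are independent, SE_diff = √(0.01011² + 0.01444²) = 0.01763.
Using z* = 2.576 for 99%, ME = 2.576 × 0.01763 = 0.04541.
p̂₁ − p̂₂ = 0.2992; interval 0.2992 ± 0.04541 gives (0.25379, 0.34461).
The interval (0.25379, 0.34461) does not contain 0, so the difference is significant.

significant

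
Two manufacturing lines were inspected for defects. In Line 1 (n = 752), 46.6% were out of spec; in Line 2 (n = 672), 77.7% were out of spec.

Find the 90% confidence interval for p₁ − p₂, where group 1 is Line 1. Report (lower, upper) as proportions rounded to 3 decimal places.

SE₁ = √(p̂₁(1−p̂₁)/n₁) = √(0.4660·0.5340/752) = 0.01819; SE₂ = √(0.7770·0.2230/672) = 0.01606.
Independent samples: SE of the difference = √(SE₁² + SE₂²) = √(0.0003308761 + 0.0002579236) = 0.02427.
z* for 90% confidence is 1.645, so the margin of error is 1.645 × 0.02427 = 0.03992.
Point estimate p̂₁ − p̂₂ = 0.4660 − 0.7770 = -0.3110.
-0.3110 ± 0.03992 → (-0.351, -0.271).

(-0.351, -0.271)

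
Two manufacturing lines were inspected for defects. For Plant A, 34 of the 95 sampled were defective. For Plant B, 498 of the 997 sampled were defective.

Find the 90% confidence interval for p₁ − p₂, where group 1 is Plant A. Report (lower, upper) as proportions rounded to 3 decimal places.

Sample proportions: 34/95 = 0.3579, 498/997 = 0.4995.
Each SE is √(p̂(1−p̂)/n): √(0.3579·0.6421/95) = 0.04918 and √(0.4995·0.5005/997) = 0.01584.
SE(p̂₁ − p̂₂) = √(SE₁² + SE₂²) = √(0.0024186724 + 0.0002509056) = 0.05167, since the two samples are independent.
At 90% confidence z* = 1.645; margin = 1.645 × 0.05167 = 0.08500.
The difference is 0.3579 − 0.4995 = -0.1416, so the interval is -0.1416 ± 0.08500 = (-0.227, -0.057).

(-0.227, -0.057)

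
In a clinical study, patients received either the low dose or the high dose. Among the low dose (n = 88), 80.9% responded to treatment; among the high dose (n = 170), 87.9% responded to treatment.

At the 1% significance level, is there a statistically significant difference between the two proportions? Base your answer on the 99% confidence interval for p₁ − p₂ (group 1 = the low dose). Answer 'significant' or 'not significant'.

Each SE is √(p̂(1−p̂)/n): √(0.8090·0.1910/88) = 0.04190 and √(0.8790·0.1210/170) = 0.02501.
SE(p̂₁ − p̂₂) = √(SE₁² + SE₂²) = √(0.00175561 + 0.0006255001) = 0.04880, since the two samples are independent.
At 99% confidence z* = 2.576; margin = 2.576 × 0.04880 = 0.12571.
The difference is 0.8090 − 0.8790 = -0.0700, so the interval is -0.0700 ± 0.12571 = (-0.19571, 0.05571).
The interval (-0.19571, 0.05571) contains 0, so the difference is not significant.

not significant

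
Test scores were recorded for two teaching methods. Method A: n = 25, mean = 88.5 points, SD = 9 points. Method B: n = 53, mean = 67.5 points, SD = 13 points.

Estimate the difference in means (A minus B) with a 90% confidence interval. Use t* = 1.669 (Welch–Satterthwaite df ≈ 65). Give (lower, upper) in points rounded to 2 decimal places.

Standard errors of each mean: 9/√25 = 1.8000 and 13/√53 = 1.7857.
SE(x̄₁ − x̄₂) = √(1.8000² + 1.7857²) = 2.5355 for independent samples with unequal variances.
With t* = 1.669, the margin is 1.669 × 2.5355 = 4.2317.
x̄₁ − x̄₂ = 88.5 − 67.5 = 21.0000; the interval is 21.0000 ± 4.2317 = (16.77, 25.23).

(16.77, 25.23)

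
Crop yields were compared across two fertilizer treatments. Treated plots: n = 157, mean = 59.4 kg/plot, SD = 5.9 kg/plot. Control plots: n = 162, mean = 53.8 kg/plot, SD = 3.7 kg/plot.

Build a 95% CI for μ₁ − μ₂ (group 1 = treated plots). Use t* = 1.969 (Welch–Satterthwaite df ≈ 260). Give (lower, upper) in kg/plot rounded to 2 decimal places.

(4.51, 6.69)

Standard errors of each mean: 5.9/√157 = 0.4709 and 3.7/√162 = 0.2907.
SE(x̄₁ − x̄₂) = √(0.4709² + 0.2907²) = 0.5534 for independent samples with unequal variances.
With t* = 1.969, the margin is 1.969 × 0.5534 = 1.0896.
x̄₁ − x̄₂ = 59.4 − 53.8 = 5.6000; the interval is 5.6000 ± 1.0896 = (4.51, 6.69).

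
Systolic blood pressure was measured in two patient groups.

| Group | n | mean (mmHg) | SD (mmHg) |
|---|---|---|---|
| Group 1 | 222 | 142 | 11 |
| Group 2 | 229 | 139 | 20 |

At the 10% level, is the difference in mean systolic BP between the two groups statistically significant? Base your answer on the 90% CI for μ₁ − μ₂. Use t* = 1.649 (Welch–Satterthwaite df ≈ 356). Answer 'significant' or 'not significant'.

Per-group SEs: s₁/√n₁ = 11/√222 = 0.7383, s₂/√n₂ = 20/√229 = 1.3216.
Unpooled SE of the difference: √(0.54508689 + 1.74662656) = 1.5138.
Margin of error = t* · SE = 1.649 × 1.5138 = 2.4963.
x̄₁ − x̄₂ = 142 − 139 = 3.0000.
CI: 3.0000 ± 2.4963 = (0.5037, 5.4963).
The interval (0.5037, 5.4963) does not contain 0, so the difference is significant.

significant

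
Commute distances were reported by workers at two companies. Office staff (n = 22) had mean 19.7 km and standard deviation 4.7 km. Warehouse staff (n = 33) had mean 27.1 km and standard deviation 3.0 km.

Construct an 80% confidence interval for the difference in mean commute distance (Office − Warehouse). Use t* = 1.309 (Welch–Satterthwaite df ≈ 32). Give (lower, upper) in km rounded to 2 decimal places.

(-8.88, -5.92)

Per-group SEs: s₁/√n₁ = 4.7/√22 = 1.0020, s₂/√n₂ = 3.0/√33 = 0.5222.
Unpooled SE of the difference: √(1.004004 + 0.27269284) = 1.1299.
Margin of error = t* · SE = 1.309 × 1.1299 = 1.4790.
x̄₁ − x̄₂ = 19.7 − 27.1 = -7.4000.
CI: -7.4000 ± 1.4790 = (-8.88, -5.92).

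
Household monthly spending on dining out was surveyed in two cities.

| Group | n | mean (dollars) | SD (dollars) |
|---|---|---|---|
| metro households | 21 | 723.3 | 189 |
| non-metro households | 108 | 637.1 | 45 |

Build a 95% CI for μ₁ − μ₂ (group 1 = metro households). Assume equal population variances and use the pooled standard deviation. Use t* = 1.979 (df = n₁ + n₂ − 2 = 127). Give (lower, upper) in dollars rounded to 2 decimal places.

s_p = √[((n₁−1)s₁² + (n₂−1)s₂²)/(n₁+n₂−2)] = √[(20·189² + 107·45²)/127] = 85.6239.
SE = 85.6239·√(1/21 + 1/108) = 20.4206.
With t* = 1.979, margin = 1.979 × 20.4206 = 40.4124.
x̄₁ − x̄₂ = 723.3 − 637.1 = 86.2000; interval 86.2000 ± 40.4124 = (45.79, 126.61).

(45.79, 126.61)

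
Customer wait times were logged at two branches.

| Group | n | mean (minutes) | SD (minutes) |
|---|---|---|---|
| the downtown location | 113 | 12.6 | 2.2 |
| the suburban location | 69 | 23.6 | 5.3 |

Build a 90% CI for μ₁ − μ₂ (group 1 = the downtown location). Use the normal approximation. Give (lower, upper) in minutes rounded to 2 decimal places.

(-12.10, -9.90)

Standard errors of each mean: 2.2/√113 = 0.2070 and 5.3/√69 = 0.6380.
SE(x̄₁ − x̄₂) = √(0.2070² + 0.6380²) = 0.6707 for independent samples with unequal variances.
With z* = 1.645, the margin is 1.645 × 0.6707 = 1.1033.
x̄₁ − x̄₂ = 12.6 − 23.6 = -11.0000; the interval is -11.0000 ± 1.1033 = (-12.10, -9.90).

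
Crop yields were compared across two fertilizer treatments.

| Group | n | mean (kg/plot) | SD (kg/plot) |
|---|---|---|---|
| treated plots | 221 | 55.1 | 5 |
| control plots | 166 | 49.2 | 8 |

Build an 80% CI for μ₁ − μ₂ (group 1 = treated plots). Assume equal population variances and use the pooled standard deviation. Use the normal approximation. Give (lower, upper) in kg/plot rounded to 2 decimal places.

(5.05, 6.75)

s_p = √[((n₁−1)s₁² + (n₂−1)s₂²)/(n₁+n₂−2)] = √[(220·5² + 165·8²)/385] = 6.4587.
SE = 6.4587·√(1/221 + 1/166) = 0.6634.
With z* = 1.282, margin = 1.282 × 0.6634 = 0.8505.
x̄₁ − x̄₂ = 55.1 − 49.2 = 5.9000; interval 5.9000 ± 0.8505 = (5.05, 6.75).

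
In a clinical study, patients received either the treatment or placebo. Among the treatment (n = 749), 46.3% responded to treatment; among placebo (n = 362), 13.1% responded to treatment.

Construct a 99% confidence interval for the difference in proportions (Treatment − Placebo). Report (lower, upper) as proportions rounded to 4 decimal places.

SE₁ = √(p̂₁(1−p̂₁)/n₁) = √(0.4630·0.5370/749) = 0.01822; SE₂ = √(0.1310·0.8690/362) = 0.01773.
Independent samples: SE of the difference = √(SE₁² + SE₂²) = √(0.0003319684 + 0.0003143529) = 0.02542.
z* for 99% confidence is 2.576, so the margin of error is 2.576 × 0.02542 = 0.06548.
Point estimate p̂₁ − p̂₂ = 0.4630 − 0.1310 = 0.3320.
0.3320 ± 0.06548 → (0.2665, 0.3975).

(0.2665, 0.3975)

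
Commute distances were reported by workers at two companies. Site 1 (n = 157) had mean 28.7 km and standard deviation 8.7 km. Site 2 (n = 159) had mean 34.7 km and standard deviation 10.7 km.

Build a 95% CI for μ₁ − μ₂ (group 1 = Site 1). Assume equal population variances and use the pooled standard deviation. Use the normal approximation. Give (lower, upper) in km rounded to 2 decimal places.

(-8.15, -3.85)

s_p = √[((n₁−1)s₁² + (n₂−1)s₂²)/(n₁+n₂−2)] = √[(156·8.7² + 158·10.7²)/314] = 9.7577.
SE = 9.7577·√(1/157 + 1/159) = 1.0978.
With z* = 1.960, margin = 1.960 × 1.0978 = 2.1517.
x̄₁ − x̄₂ = 28.7 − 34.7 = -6.0000; interval -6.0000 ± 2.1517 = (-8.15, -3.85).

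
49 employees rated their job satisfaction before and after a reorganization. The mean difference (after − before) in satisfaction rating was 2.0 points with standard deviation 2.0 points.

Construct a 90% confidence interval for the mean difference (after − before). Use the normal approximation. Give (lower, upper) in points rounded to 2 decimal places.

(1.53, 2.47)

This is a matched-pairs design, so SE = s_d/√n = 2.0/√49 = 0.2857.
Margin = 1.645 × 0.2857 = 0.4700; the interval is 2.0 ± 0.4700 = (1.53, 2.47).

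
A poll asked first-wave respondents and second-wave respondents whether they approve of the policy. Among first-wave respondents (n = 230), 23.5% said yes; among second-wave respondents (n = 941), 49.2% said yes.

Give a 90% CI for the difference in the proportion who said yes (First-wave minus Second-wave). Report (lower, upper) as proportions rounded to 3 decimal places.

(-0.310, -0.204)

Each SE is √(p̂(1−p̂)/n): √(0.2350·0.7650/230) = 0.02796 and √(0.4920·0.5080/941) = 0.01630.
SE(p̂₁ − p̂₂) = √(SE₁² + SE₂²) = √(0.0007817616 + 0.00026569) = 0.03236, since the two samples are independent.
At 90% confidence z* = 1.645; margin = 1.645 × 0.03236 = 0.05323.
The difference is 0.2350 − 0.4920 = -0.2570, so the interval is -0.2570 ± 0.05323 = (-0.310, -0.204).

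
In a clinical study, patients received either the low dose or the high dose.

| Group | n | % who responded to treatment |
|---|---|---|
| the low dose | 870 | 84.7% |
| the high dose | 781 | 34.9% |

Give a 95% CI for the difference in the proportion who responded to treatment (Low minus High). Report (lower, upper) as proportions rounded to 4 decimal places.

SE₁ = √(p̂₁(1−p̂₁)/n₁) = √(0.8470·0.1530/870) = 0.01220; SE₂ = √(0.3490·0.6510/781) = 0.01706.
Independent samples: SE of the difference = √(SE₁² + SE₂²) = √(0.00014884 + 0.0002910436) = 0.02097.
z* for 95% confidence is 1.960, so the margin of error is 1.960 × 0.02097 = 0.04110.
Point estimate p̂₁ − p̂₂ = 0.8470 − 0.3490 = 0.4980.
0.4980 ± 0.04110 → (0.4569, 0.5391).

(0.4569, 0.5391)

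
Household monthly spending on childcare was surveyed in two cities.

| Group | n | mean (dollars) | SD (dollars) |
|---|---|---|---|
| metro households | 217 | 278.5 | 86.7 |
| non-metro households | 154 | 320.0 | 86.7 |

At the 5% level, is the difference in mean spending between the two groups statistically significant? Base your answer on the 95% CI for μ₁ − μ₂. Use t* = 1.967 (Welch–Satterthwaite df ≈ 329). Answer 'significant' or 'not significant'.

significant

Standard errors of each mean: 86.7/√217 = 5.8856 and 86.7/√154 = 6.9865.
SE(x̄₁ − x̄₂) = √(5.8856² + 6.9865²) = 9.1352 for independent samples with unequal variances.
With t* = 1.967, the margin is 1.967 × 9.1352 = 17.9689.
x̄₁ − x̄₂ = 278.5 − 320.0 = -41.5000; the interval is -41.5000 ± 17.9689 = (-59.4689, -23.5311).
The interval (-59.4689, -23.5311) does not contain 0, so the difference is significant.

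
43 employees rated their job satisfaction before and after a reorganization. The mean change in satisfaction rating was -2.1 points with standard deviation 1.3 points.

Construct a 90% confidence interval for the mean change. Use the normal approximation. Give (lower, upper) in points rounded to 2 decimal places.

(-2.43, -1.77)

This is a matched-pairs design, so SE = s_d/√n = 1.3/√43 = 0.1982.
Margin = 1.645 × 0.1982 = 0.3260; the interval is -2.1 ± 0.3260 = (-2.43, -1.77).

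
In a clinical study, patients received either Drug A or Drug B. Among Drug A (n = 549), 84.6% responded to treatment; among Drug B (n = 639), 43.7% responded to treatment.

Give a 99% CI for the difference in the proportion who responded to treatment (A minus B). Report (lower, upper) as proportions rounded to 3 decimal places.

(0.345, 0.473)

SE₁ = √(p̂₁(1−p̂₁)/n₁) = √(0.8460·0.1540/549) = 0.01540; SE₂ = √(0.4370·0.5630/639) = 0.01962.
Independent samples: SE of the difference = √(SE₁² + SE₂²) = √(0.00023716 + 0.0003849444) = 0.02494.
z* for 99% confidence is 2.576, so the margin of error is 2.576 × 0.02494 = 0.06425.
Point estimate p̂₁ − p̂₂ = 0.8460 − 0.4370 = 0.4090.
0.4090 ± 0.06425 → (0.345, 0.473).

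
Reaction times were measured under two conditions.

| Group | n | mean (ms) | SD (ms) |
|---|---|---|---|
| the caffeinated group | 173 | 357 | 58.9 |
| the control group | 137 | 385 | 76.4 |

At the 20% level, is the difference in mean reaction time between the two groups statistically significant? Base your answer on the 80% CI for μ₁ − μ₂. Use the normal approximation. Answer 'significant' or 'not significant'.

Standard errors of each mean: 58.9/√173 = 4.4781 and 76.4/√137 = 6.5273.
SE(x̄₁ − x̄₂) = √(4.4781² + 6.5273²) = 7.9157 for independent samples with unequal variances.
With z* = 1.282, the margin is 1.282 × 7.9157 = 10.1479.
x̄₁ − x̄₂ = 357 − 385 = -28.0000; the interval is -28.0000 ± 10.1479 = (-38.1479, -17.8521).
The interval (-38.1479, -17.8521) does not contain 0, so the difference is significant.

significant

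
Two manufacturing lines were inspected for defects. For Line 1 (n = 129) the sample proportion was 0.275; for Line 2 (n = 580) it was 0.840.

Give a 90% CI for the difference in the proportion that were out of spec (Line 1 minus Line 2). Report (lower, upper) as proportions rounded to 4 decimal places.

The two standard errors are √(0.2750×0.7250/129) = 0.03931 and √(0.8400×0.1600/580) = 0.01522.
Because the samples are independent, SE_diff = √(0.03931² + 0.01522²) = 0.04215.
Using z* = 1.645 for 90%, ME = 1.645 × 0.04215 = 0.06934.
p̂₁ − p̂₂ = -0.5650; interval -0.5650 ± 0.06934 gives (-0.6343, -0.4957).

(-0.6343, -0.4957)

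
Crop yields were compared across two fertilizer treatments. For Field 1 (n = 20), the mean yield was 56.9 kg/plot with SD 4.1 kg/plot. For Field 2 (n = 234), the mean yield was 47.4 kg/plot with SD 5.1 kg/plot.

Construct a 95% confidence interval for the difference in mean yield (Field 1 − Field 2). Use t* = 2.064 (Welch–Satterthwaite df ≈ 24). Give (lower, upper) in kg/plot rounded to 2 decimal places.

(7.49, 11.51)

Per-group SEs: s₁/√n₁ = 4.1/√20 = 0.9168, s₂/√n₂ = 5.1/√234 = 0.3334.
Unpooled SE of the difference: √(0.84052224 + 0.11115556) = 0.9755.
Margin of error = t* · SE = 2.064 × 0.9755 = 2.0134.
x̄₁ − x̄₂ = 56.9 − 47.4 = 9.5000.
CI: 9.5000 ± 2.0134 = (7.49, 11.51).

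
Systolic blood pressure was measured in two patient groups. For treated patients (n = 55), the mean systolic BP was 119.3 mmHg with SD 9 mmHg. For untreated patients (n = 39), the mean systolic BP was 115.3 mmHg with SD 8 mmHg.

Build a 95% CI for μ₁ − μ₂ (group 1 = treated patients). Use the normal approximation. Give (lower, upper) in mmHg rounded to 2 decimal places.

(0.54, 7.46)

SE₁ = s₁/√n₁ = 9/√55 = 1.2136; SE₂ = 8/√39 = 1.2810.
Independent samples, unequal variances: SE_diff = √(SE₁² + SE₂²) = √(1.47282496 + 1.640961) = 1.7646.
z* = 1.960, so margin of error = 1.960 × 1.7646 = 3.4586.
Difference in means = 119.3 − 115.3 = 4.0000.
4.0000 ± 3.4586 → (0.54, 7.46).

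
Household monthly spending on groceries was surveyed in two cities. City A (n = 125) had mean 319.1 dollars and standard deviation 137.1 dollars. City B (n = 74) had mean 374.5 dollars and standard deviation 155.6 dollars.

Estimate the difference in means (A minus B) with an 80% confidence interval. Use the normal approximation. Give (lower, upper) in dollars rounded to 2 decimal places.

SE₁ = s₁/√n₁ = 137.1/√125 = 12.2626; SE₂ = 155.6/√74 = 18.0881.
Independent samples, unequal variances: SE_diff = √(SE₁² + SE₂²) = √(150.37135876 + 327.17936161) = 21.8529.
z* = 1.282, so margin of error = 1.282 × 21.8529 = 28.0154.
Difference in means = 319.1 − 374.5 = -55.4000.
-55.4000 ± 28.0154 → (-83.42, -27.38).

(-83.42, -27.38)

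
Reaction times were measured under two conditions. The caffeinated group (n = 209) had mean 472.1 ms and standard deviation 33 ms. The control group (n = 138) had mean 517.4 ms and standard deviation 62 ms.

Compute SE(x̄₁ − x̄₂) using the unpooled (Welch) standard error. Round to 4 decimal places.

5.7503

SE₁ = s₁/√n₁ = 33/√209 = 2.2827; SE₂ = 62/√138 = 5.2778.
Independent samples, unequal variances: SE_diff = √(SE₁² + SE₂²) = √(5.21071929 + 27.85517284) = 5.7503.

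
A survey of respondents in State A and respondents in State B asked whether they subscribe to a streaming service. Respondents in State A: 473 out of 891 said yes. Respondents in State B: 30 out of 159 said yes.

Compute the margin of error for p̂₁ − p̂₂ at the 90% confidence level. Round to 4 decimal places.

p̂₁ = 473/891 = 0.5309 and p̂₂ = 30/159 = 0.1887.
SE₁ = √(p̂₁(1−p̂₁)/n₁) = √(0.5309·0.4691/891) = 0.01672; SE₂ = √(0.1887·0.8113/159) = 0.03103.
Independent samples: SE of the difference = √(SE₁² + SE₂²) = √(0.0002795584 + 0.0009628609) = 0.03525.
z* for 90% confidence is 1.645, so the margin of error is 1.645 × 0.03525 = 0.05799.

0.0580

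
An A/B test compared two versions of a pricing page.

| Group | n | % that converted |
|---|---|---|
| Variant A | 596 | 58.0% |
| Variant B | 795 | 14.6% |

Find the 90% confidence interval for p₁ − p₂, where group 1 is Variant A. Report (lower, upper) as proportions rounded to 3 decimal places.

Each SE is √(p̂(1−p̂)/n): √(0.5800·0.4200/596) = 0.02022 and √(0.1460·0.8540/795) = 0.01252.
SE(p̂₁ − p̂₂) = √(SE₁² + SE₂²) = √(0.0004088484 + 0.0001567504) = 0.02378, since the two samples are independent.
At 90% confidence z* = 1.645; margin = 1.645 × 0.02378 = 0.03912.
The difference is 0.5800 − 0.1460 = 0.4340, so the interval is 0.4340 ± 0.03912 = (0.395, 0.473).

(0.395, 0.473)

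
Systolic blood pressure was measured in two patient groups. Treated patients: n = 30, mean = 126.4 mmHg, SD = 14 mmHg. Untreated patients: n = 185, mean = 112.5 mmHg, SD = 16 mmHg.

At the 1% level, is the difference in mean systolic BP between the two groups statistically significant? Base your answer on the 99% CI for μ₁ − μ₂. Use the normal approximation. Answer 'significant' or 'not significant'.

significant

Standard errors of each mean: 14/√30 = 2.5560 and 16/√185 = 1.1763.
SE(x̄₁ − x̄₂) = √(2.5560² + 1.1763²) = 2.8137 for independent samples with unequal variances.
With z* = 2.576, the margin is 2.576 × 2.8137 = 7.2481.
x̄₁ − x̄₂ = 126.4 − 112.5 = 13.9000; the interval is 13.9000 ± 7.2481 = (6.6519, 21.1481).
The interval (6.6519, 21.1481) does not contain 0, so the difference is significant.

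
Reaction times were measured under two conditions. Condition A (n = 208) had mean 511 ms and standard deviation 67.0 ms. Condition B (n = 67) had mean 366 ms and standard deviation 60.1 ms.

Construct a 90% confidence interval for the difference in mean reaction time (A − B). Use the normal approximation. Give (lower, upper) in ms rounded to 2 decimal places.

Standard errors of each mean: 67.0/√208 = 4.6456 and 60.1/√67 = 7.3424.
SE(x̄₁ − x̄₂) = √(4.6456² + 7.3424²) = 8.6886 for independent samples with unequal variances.
With z* = 1.645, the margin is 1.645 × 8.6886 = 14.2927.
x̄₁ − x̄₂ = 511 − 366 = 145.0000; the interval is 145.0000 ± 14.2927 = (130.71, 159.29).

(130.71, 159.29)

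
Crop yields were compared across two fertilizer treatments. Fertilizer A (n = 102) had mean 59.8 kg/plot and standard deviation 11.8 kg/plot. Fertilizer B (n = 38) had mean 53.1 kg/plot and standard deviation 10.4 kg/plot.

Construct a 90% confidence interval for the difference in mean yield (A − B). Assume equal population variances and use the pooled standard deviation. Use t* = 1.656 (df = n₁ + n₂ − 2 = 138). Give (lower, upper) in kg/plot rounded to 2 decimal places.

(3.10, 10.30)

s_p = √[((n₁−1)s₁² + (n₂−1)s₂²)/(n₁+n₂−2)] = √[(101·11.8² + 37·10.4²)/138] = 11.4415.
SE = 11.4415·√(1/102 + 1/38) = 2.1745.
With t* = 1.656, margin = 1.656 × 2.1745 = 3.6010.
x̄₁ − x̄₂ = 59.8 − 53.1 = 6.7000; interval 6.7000 ± 3.6010 = (3.10, 10.30).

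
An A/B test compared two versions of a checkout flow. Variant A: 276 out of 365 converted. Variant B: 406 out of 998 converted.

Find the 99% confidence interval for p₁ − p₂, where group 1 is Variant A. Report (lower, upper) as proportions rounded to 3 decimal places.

First, p̂₁ = 276/365 = 0.7562; p̂₂ = 406/998 = 0.4068.
The two standard errors are √(0.7562×0.2438/365) = 0.02247 and √(0.4068×0.5932/998) = 0.01555.
Because the samples are independent, SE_diff = √(0.02247² + 0.01555²) = 0.02733.
Using z* = 2.576 for 99%, ME = 2.576 × 0.02733 = 0.07040.
p̂₁ − p̂₂ = 0.3494; interval 0.3494 ± 0.07040 gives (0.279, 0.420).

(0.279, 0.420)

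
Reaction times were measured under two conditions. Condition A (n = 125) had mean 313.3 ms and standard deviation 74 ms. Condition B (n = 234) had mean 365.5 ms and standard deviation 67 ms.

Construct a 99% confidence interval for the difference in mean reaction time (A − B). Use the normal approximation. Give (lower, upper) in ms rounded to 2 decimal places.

Standard errors of each mean: 74/√125 = 6.6188 and 67/√234 = 4.3799.
SE(x̄₁ − x̄₂) = √(6.6188² + 4.3799²) = 7.9368 for independent samples with unequal variances.
With z* = 2.576, the margin is 2.576 × 7.9368 = 20.4452.
x̄₁ − x̄₂ = 313.3 − 365.5 = -52.2000; the interval is -52.2000 ± 20.4452 = (-72.65, -31.75).

(-72.65, -31.75)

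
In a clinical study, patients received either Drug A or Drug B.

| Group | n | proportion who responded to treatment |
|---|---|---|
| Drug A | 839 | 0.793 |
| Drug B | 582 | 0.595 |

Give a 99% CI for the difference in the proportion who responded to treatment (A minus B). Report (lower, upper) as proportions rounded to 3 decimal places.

(0.134, 0.262)

SE₁ = √(p̂₁(1−p̂₁)/n₁) = √(0.7930·0.2070/839) = 0.01399; SE₂ = √(0.5950·0.4050/582) = 0.02035.
Independent samples: SE of the difference = √(SE₁² + SE₂²) = √(0.0001957201 + 0.0004141225) = 0.02469.
z* for 99% confidence is 2.576, so the margin of error is 2.576 × 0.02469 = 0.06360.
Point estimate p̂₁ − p̂₂ = 0.7930 − 0.5950 = 0.1980.
0.1980 ± 0.06360 → (0.134, 0.262).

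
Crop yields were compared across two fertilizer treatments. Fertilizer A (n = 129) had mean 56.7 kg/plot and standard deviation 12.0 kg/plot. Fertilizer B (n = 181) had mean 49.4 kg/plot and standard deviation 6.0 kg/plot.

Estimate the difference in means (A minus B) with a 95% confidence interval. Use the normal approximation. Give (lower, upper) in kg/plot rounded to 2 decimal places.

(5.05, 9.55)

SE₁ = s₁/√n₁ = 12.0/√129 = 1.0565; SE₂ = 6.0/√181 = 0.4460.
Independent samples, unequal variances: SE_diff = √(SE₁² + SE₂²) = √(1.11619225 + 0.198916) = 1.1468.
z* = 1.960, so margin of error = 1.960 × 1.1468 = 2.2477.
Difference in means = 56.7 − 49.4 = 7.3000.
7.3000 ± 2.2477 → (5.05, 9.55).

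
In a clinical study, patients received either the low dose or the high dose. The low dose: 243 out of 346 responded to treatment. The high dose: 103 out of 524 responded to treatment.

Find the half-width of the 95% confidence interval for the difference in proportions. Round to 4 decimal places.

First, p̂₁ = 243/346 = 0.7023; p̂₂ = 103/524 = 0.1966.
The two standard errors are √(0.7023×0.2977/346) = 0.02458 and √(0.1966×0.8034/524) = 0.01736.
Because the samples are independent, SE_diff = √(0.02458² + 0.01736²) = 0.03009.
Using z* = 1.960 for 95%, ME = 1.960 × 0.03009 = 0.05898.

0.0590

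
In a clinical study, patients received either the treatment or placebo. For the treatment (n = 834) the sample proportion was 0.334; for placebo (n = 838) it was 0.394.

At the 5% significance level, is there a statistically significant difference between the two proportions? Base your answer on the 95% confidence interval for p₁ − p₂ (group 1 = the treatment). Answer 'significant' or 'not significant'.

significant

The two standard errors are √(0.3340×0.6660/834) = 0.01633 and √(0.3940×0.6060/838) = 0.01688.
Because the samples are independent, SE_diff = √(0.01633² + 0.01688²) = 0.02349.
Using z* = 1.960 for 95%, ME = 1.960 × 0.02349 = 0.04604.
p̂₁ − p̂₂ = -0.0600; interval -0.0600 ± 0.04604 gives (-0.10604, -0.01396).
The interval (-0.10604, -0.01396) does not contain 0, so the difference is significant.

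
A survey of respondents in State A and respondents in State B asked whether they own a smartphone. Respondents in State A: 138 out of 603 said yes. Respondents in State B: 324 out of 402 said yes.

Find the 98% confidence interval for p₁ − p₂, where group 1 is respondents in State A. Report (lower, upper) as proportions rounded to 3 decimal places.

(-0.638, -0.516)

First, p̂₁ = 138/603 = 0.2289; p̂₂ = 324/402 = 0.8060.
The two standard errors are √(0.2289×0.7711/603) = 0.01711 and √(0.8060×0.1940/402) = 0.01972.
Because the samples are independent, SE_diff = √(0.01711² + 0.01972²) = 0.02611.
Using z* = 2.326 for 98%, ME = 2.326 × 0.02611 = 0.06073.
p̂₁ − p̂₂ = -0.5771; interval -0.5771 ± 0.06073 gives (-0.638, -0.516).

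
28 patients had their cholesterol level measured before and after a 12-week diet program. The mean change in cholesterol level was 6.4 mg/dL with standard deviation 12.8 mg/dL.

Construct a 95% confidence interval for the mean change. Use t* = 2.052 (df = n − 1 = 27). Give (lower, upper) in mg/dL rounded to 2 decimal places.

This is a matched-pairs design, so SE = s_d/√n = 12.8/√28 = 2.4190.
Margin = 2.052 × 2.4190 = 4.9638; the interval is 6.4 ± 4.9638 = (1.44, 11.36).

(1.44, 11.36)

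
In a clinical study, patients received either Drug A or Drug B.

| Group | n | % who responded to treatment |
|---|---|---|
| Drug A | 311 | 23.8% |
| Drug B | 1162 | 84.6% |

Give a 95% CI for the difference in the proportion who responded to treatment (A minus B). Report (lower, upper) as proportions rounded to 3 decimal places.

(-0.660, -0.556)

SE₁ = √(p̂₁(1−p̂₁)/n₁) = √(0.2380·0.7620/311) = 0.02415; SE₂ = √(0.8460·0.1540/1162) = 0.01059.
Independent samples: SE of the difference = √(SE₁² + SE₂²) = √(0.0005832225 + 0.0001121481) = 0.02637.
z* for 95% confidence is 1.960, so the margin of error is 1.960 × 0.02637 = 0.05169.
Point estimate p̂₁ − p̂₂ = 0.2380 − 0.8460 = -0.6080.
-0.6080 ± 0.05169 → (-0.660, -0.556).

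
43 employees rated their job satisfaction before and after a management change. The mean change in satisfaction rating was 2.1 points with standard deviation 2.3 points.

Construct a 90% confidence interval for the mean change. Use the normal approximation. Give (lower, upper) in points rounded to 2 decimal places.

Paired design: SE = s_d/√n = 2.3/√43 = 0.3507.
z* = 1.645; margin of error = 1.645 × 0.3507 = 0.5769.
2.1 ± 0.5769 → (1.52, 2.68).

(1.52, 2.68)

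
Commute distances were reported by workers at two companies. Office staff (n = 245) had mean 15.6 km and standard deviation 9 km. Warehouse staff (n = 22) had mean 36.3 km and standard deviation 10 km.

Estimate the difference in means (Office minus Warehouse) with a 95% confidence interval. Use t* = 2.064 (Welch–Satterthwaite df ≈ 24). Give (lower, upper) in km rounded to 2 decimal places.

(-25.26, -16.14)

Per-group SEs: s₁/√n₁ = 9/√245 = 0.5750, s₂/√n₂ = 10/√22 = 2.1320.
Unpooled SE of the difference: √(0.330625 + 4.545424) = 2.2082.
Margin of error = t* · SE = 2.064 × 2.2082 = 4.5577.
x̄₁ − x̄₂ = 15.6 − 36.3 = -20.7000.
CI: -20.7000 ± 4.5577 = (-25.26, -16.14).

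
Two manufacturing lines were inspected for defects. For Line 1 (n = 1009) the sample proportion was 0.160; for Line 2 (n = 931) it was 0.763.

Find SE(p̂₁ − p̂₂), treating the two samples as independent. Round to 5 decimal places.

0.01810

Each SE is √(p̂(1−p̂)/n): √(0.1600·0.8400/1009) = 0.01154 and √(0.7630·0.2370/931) = 0.01394.
SE(p̂₁ − p̂₂) = √(SE₁² + SE₂²) = √(0.0001331716 + 0.0001943236) = 0.01810, since the two samples are independent.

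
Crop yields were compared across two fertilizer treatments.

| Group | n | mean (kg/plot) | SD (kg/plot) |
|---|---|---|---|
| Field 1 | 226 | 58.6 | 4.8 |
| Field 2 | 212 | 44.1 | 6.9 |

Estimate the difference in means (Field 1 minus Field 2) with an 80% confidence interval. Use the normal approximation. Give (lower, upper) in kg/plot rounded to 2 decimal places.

(13.77, 15.23)

Per-group SEs: s₁/√n₁ = 4.8/√226 = 0.3193, s₂/√n₂ = 6.9/√212 = 0.4739.
Unpooled SE of the difference: √(0.10195249 + 0.22458121) = 0.5714.
Margin of error = z* · SE = 1.282 × 0.5714 = 0.7325.
x̄₁ − x̄₂ = 58.6 − 44.1 = 14.5000.
CI: 14.5000 ± 0.7325 = (13.77, 15.23).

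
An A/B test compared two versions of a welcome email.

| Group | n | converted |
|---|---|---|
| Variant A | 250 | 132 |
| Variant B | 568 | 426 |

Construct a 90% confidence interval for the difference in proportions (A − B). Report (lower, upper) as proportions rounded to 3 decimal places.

(-0.282, -0.162)

p̂₁ = 132/250 = 0.5280 and p̂₂ = 426/568 = 0.7500.
SE₁ = √(p̂₁(1−p̂₁)/n₁) = √(0.5280·0.4720/250) = 0.03157; SE₂ = √(0.7500·0.2500/568) = 0.01817.
Independent samples: SE of the difference = √(SE₁² + SE₂²) = √(0.0009966649 + 0.0003301489) = 0.03643.
z* for 90% confidence is 1.645, so the margin of error is 1.645 × 0.03643 = 0.05993.
Point estimate p̂₁ − p̂₂ = 0.5280 − 0.7500 = -0.2220.
-0.2220 ± 0.05993 → (-0.282, -0.162).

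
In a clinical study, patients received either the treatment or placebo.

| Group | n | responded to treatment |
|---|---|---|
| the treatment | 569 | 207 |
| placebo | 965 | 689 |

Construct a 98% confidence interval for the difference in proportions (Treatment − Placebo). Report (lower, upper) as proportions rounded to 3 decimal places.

(-0.408, -0.292)

First, p̂₁ = 207/569 = 0.3638; p̂₂ = 689/965 = 0.7140.
The two standard errors are √(0.3638×0.6362/569) = 0.02017 and √(0.7140×0.2860/965) = 0.01455.
Because the samples are independent, SE_diff = √(0.02017² + 0.01455²) = 0.02487.
Using z* = 2.326 for 98%, ME = 2.326 × 0.02487 = 0.05785.
p̂₁ − p̂₂ = -0.3502; interval -0.3502 ± 0.05785 gives (-0.408, -0.292).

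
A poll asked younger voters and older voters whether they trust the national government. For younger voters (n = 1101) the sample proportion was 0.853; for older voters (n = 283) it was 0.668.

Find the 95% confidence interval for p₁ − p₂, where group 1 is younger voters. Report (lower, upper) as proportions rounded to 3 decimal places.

(0.126, 0.244)

Each SE is √(p̂(1−p̂)/n): √(0.8530·0.1470/1101) = 0.01067 and √(0.6680·0.3320/283) = 0.02799.
SE(p̂₁ − p̂₂) = √(SE₁² + SE₂²) = √(0.0001138489 + 0.0007834401) = 0.02995, since the two samples are independent.
At 95% confidence z* = 1.960; margin = 1.960 × 0.02995 = 0.05870.
The difference is 0.8530 − 0.6680 = 0.1850, so the interval is 0.1850 ± 0.05870 = (0.126, 0.244).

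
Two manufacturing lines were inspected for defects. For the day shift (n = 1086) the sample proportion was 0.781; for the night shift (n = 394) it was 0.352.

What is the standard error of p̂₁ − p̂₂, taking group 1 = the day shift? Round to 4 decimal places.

0.0271

The two standard errors are √(0.7810×0.2190/1086) = 0.01255 and √(0.3520×0.6480/394) = 0.02406.
Because the samples are independent, SE_diff = √(0.01255² + 0.02406²) = 0.02714.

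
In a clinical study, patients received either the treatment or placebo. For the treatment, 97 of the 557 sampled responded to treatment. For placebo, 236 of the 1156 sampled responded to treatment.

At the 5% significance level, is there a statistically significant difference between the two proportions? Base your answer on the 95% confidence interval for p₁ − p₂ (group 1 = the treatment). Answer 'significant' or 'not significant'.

Sample proportions: 97/557 = 0.1741, 236/1156 = 0.2042.
Each SE is √(p̂(1−p̂)/n): √(0.1741·0.8259/557) = 0.01607 and √(0.2042·0.7958/1156) = 0.01186.
SE(p̂₁ − p̂₂) = √(SE₁² + SE₂²) = √(0.0002582449 + 0.0001406596) = 0.01997, since the two samples are independent.
At 95% confidence z* = 1.960; margin = 1.960 × 0.01997 = 0.03914.
The difference is 0.1741 − 0.2042 = -0.0301, so the interval is -0.0301 ± 0.03914 = (-0.06924, 0.00904).
The interval (-0.06924, 0.00904) contains 0, so the difference is not significant.

not significant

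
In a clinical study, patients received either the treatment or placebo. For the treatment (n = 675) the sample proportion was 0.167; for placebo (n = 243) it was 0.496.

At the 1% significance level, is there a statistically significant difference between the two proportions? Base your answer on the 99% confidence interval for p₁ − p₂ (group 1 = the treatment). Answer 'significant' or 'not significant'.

significant

SE₁ = √(p̂₁(1−p̂₁)/n₁) = √(0.1670·0.8330/675) = 0.01436; SE₂ = √(0.4960·0.5040/243) = 0.03207.
Independent samples: SE of the difference = √(SE₁² + SE₂²) = √(0.0002062096 + 0.0010284849) = 0.03514.
z* for 99% confidence is 2.576, so the margin of error is 2.576 × 0.03514 = 0.09052.
Point estimate p̂₁ − p̂₂ = 0.1670 − 0.4960 = -0.3290.
-0.3290 ± 0.09052 → (-0.41952, -0.23848).
The interval (-0.41952, -0.23848) does not contain 0, so the difference is significant.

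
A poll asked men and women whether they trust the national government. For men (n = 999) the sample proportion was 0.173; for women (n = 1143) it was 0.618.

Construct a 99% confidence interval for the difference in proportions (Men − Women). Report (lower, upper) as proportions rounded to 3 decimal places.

The two standard errors are √(0.1730×0.8270/999) = 0.01197 and √(0.6180×0.3820/1143) = 0.01437.
Because the samples are independent, SE_diff = √(0.01197² + 0.01437²) = 0.01870.
Using z* = 2.576 for 99%, ME = 2.576 × 0.01870 = 0.04817.
p̂₁ − p̂₂ = -0.4450; interval -0.4450 ± 0.04817 gives (-0.493, -0.397).

(-0.493, -0.397)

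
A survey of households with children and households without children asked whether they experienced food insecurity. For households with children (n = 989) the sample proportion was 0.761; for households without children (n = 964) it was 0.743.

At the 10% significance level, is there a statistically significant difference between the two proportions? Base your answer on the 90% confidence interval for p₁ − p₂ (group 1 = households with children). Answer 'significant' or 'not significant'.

SE₁ = √(p̂₁(1−p̂₁)/n₁) = √(0.7610·0.2390/989) = 0.01356; SE₂ = √(0.7430·0.2570/964) = 0.01407.
Independent samples: SE of the difference = √(SE₁² + SE₂²) = √(0.0001838736 + 0.0001979649) = 0.01954.
z* for 90% confidence is 1.645, so the margin of error is 1.645 × 0.01954 = 0.03214.
Point estimate p̂₁ − p̂₂ = 0.7610 − 0.7430 = 0.0180.
0.0180 ± 0.03214 → (-0.01414, 0.05014).
The interval (-0.01414, 0.05014) contains 0, so the difference is not significant.

not significant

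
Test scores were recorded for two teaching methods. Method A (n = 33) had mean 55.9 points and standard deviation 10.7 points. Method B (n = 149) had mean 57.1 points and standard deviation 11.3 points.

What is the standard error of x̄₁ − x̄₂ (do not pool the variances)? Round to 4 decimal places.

2.0800

Per-group SEs: s₁/√n₁ = 10.7/√33 = 1.8626, s₂/√n₂ = 11.3/√149 = 0.9257.
Unpooled SE of the difference: √(3.46927876 + 0.85692049) = 2.0800.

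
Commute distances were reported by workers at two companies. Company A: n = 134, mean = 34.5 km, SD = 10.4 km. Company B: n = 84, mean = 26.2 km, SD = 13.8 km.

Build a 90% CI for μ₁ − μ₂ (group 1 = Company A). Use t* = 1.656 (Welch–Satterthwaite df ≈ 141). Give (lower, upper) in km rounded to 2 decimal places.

(5.40, 11.20)

Per-group SEs: s₁/√n₁ = 10.4/√134 = 0.8984, s₂/√n₂ = 13.8/√84 = 1.5057.
Unpooled SE of the difference: √(0.80712256 + 2.26713249) = 1.7534.
Margin of error = t* · SE = 1.656 × 1.7534 = 2.9036.
x̄₁ − x̄₂ = 34.5 − 26.2 = 8.3000.
CI: 8.3000 ± 2.9036 = (5.40, 11.20).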